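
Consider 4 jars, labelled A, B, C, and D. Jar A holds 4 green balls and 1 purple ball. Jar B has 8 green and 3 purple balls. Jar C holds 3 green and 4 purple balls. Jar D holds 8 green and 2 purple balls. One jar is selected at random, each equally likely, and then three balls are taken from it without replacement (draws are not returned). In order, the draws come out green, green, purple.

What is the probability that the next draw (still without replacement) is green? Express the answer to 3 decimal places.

0.765

The likelihood of the observed sequence under each hypothesis: P(data | jar A) = (4/5)(3/4)(1/3) = 0.2; P(data | jar B) = (8/11)(7/10)(3/9) = 0.1697; P(data | jar C) = (3/7)(2/6)(4/5) = 0.11429; P(data | jar D) = (8/10)(7/9)(2/8) = 0.15556.
Weighting by the prior gives 1/4 · 0.2 = 0.05, 1/4 · 0.1697 = 0.042424, 1/4 · 0.11429 = 0.028571, 1/4 · 0.15556 = 0.038889; with total 0.15988.
The posterior is then P(jar A | data) = 0.31273, P(jar B | data) = 0.26534, P(jar C | data) = 0.1787, P(jar D | data) = 0.24323.
Averaging over the posterior, P(green next | data) = (1)(0.31273) + (3/4)(0.26534) + (1/4)(0.1787) + (6/7)(0.24323) = 0.76489.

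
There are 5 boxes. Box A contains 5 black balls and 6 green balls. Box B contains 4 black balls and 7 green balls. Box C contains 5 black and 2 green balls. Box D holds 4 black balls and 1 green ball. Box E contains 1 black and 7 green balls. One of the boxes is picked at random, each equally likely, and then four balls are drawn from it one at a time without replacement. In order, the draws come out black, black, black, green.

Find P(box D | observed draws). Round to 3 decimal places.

0.488

For each hypothesis, P(data | H) works out to: P(data | box A) = (5/11)(4/10)(3/9)(6/8) = 0.045455; P(data | box B) = (4/11)(3/10)(2/9)(7/8) = 0.021212; P(data | box C) = (5/7)(4/6)(3/5)(2/4) = 0.14286; P(data | box D) = (4/5)(3/4)(2/3)(1/2) = 0.2; P(data | box E) = (1/8)(0/7) = 0.
Multiplying each by its prior: 1/5 · 0.045455 = 0.0090909, 1/5 · 0.021212 = 0.0042424, 1/5 · 0.14286 = 0.028571, 1/5 · 0.2 = 0.04, 1/5 · 0 = 0; with total 0.081905.
By Bayes' rule, P(box D | data) = (0.04) / (0.081905) = 0.48837.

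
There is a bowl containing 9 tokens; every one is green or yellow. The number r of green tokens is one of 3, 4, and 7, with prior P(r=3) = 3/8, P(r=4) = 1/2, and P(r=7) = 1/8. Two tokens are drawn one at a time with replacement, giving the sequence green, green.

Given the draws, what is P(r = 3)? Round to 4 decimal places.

For each hypothesis, P(data | H) works out to: P(data | r = 3) = (3/9)(3/9) = 1/9; P(data | r = 4) = (4/9)(4/9) = 16/81; P(data | r = 7) = (7/9)(7/9) = 49/81.
Multiplying each by its prior: 3/8 · 1/9 = 1/24, 1/2 · 16/81 = 8/81, 1/8 · 49/81 = 49/648; summing to 35/162.
By Bayes' rule, P(r = 3 | data) = (1/24) / (35/162) = 27/140.

0.1929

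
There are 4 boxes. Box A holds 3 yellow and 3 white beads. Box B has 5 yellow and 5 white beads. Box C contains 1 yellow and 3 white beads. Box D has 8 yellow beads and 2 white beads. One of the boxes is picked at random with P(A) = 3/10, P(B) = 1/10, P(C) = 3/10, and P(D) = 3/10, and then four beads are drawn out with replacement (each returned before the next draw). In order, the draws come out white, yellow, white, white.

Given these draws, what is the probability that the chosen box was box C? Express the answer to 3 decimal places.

The likelihood of the observed sequence under each hypothesis: P(data | box A) = (3/6)(3/6)(3/6)(3/6) = 0.0625; P(data | box B) = (5/10)(5/10)(5/10)(5/10) = 0.0625; P(data | box C) = (3/4)(1/4)(3/4)(3/4) = 0.10547; P(data | box D) = (2/10)(8/10)(2/10)(2/10) = 0.0064.
Weighting by the prior gives 3/10 · 0.0625 = 0.01875, 1/10 · 0.0625 = 0.00625, 3/10 · 0.10547 = 0.031641, 3/10 · 0.0064 = 0.00192; summing to 0.058561.
By Bayes' rule, P(box C | data) = (0.031641) / (0.058561) = 0.54031.

0.540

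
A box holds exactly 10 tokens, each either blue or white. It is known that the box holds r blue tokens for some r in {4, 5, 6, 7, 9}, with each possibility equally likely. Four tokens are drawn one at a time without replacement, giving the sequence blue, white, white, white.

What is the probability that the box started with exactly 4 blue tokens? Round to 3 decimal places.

Under each hypothesis, the probability of the observed sequence is: P(data | r = 4) = (4/10)(6/9)(5/8)(4/7) = 2/21; P(data | r = 5) = (5/10)(5/9)(4/8)(3/7) = 5/84; P(data | r = 6) = (6/10)(4/9)(3/8)(2/7) = 1/35; P(data | r = 7) = (7/10)(3/9)(2/8)(1/7) = 1/120; P(data | r = 9) = (9/10)(1/9)(0/8) = 0.
Multiplying each by its prior: 1/5 · 2/21 = 2/105, 1/5 · 5/84 = 1/84, 1/5 · 1/35 = 1/175, 1/5 · 1/120 = 1/600, 1/5 · 0 = 0; with total 23/600.
Hence P(r = 4 | data) = (2/105) / (23/600) = 80/161.

0.497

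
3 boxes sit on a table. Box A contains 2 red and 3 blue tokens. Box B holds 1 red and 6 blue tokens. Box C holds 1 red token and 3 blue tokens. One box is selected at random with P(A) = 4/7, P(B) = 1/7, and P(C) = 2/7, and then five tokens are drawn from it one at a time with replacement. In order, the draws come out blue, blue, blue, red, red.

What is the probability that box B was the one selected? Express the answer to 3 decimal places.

0.063

Under each hypothesis, the probability of the observed sequence is: P(data | box A) = (3/5)(3/5)(3/5)(2/5)(2/5) = 0.03456; P(data | box B) = (6/7)(6/7)(6/7)(1/7)(1/7) = 0.012852; P(data | box C) = (3/4)(3/4)(3/4)(1/4)(1/4) = 0.026367.
Multiplying each by its prior: 4/7 · 0.03456 = 0.019749, 1/7 · 0.012852 = 0.001836, 2/7 · 0.026367 = 0.0075335; with total 0.029118.
Hence P(box B | data) = (0.001836) / (0.029118) = 0.063053.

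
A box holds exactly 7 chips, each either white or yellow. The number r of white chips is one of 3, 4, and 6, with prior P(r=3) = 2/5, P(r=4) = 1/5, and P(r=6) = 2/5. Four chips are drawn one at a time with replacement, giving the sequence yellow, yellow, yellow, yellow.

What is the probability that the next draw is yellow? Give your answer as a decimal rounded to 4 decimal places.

Under each hypothesis, the probability of the observed sequence is: P(data | r = 3) = (4/7)(4/7)(4/7)(4/7) = 0.10662; P(data | r = 4) = (3/7)(3/7)(3/7)(3/7) = 0.033736; P(data | r = 6) = (1/7)(1/7)(1/7)(1/7) = 0.00041649.
Weighting by the prior gives 2/5 · 0.10662 = 0.042649, 1/5 · 0.033736 = 0.0067472, 2/5 · 0.00041649 = 0.0001666; these sum to 0.049563.
Normalising, the posterior is P(r = 3 | data) = 0.8605, P(r = 4 | data) = 0.13613, P(r = 6 | data) = 0.0033613.
Averaging over the posterior, P(yellow next | data) = (4/7)(0.8605) + (3/7)(0.13613) + (1/7)(0.0033613) = 0.55054.

0.5505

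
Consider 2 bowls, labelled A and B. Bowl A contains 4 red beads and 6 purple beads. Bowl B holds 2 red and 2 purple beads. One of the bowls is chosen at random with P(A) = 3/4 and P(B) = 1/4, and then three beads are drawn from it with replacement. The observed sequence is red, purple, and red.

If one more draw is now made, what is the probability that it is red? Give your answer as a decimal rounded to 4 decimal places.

The likelihood of the observed sequence under each hypothesis: P(data | bowl A) = (4/10)(6/10)(4/10) = 0.096; P(data | bowl B) = (2/4)(2/4)(2/4) = 0.125.
Weighting by the prior gives 3/4 · 0.096 = 0.072, 1/4 · 0.125 = 0.03125; these sum to 0.10325.
Normalising, the posterior is P(bowl A | data) = 0.69734, P(bowl B | data) = 0.30266.
Averaging over the posterior, P(red next | data) = (2/5)(0.69734) + (1/2)(0.30266) = 0.43027.

0.4303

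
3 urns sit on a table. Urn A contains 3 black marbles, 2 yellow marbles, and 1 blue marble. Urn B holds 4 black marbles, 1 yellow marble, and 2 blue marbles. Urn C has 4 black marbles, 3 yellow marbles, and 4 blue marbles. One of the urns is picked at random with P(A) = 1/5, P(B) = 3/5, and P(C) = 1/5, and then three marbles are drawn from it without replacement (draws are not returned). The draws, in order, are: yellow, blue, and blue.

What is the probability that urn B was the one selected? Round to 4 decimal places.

Under each hypothesis, the probability of the observed sequence is: P(data | urn A) = (2/6)(1/5)(0/4) = 0; P(data | urn B) = (1/7)(2/6)(1/5) = 1/105; P(data | urn C) = (3/11)(4/10)(3/9) = 2/55.
Weighting by the prior gives 1/5 · 0 = 0, 3/5 · 1/105 = 1/175, 1/5 · 2/55 = 2/275; with total 1/77.
Therefore the posterior P(urn B | data) = (1/175) / (1/77) = 11/25.

0.4400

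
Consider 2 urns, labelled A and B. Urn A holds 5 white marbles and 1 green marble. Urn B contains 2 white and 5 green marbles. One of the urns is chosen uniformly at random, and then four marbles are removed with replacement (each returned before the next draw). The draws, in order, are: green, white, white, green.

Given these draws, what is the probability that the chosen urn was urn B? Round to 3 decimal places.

The likelihood of the observed sequence under each hypothesis: P(data | urn A) = (1/6)(5/6)(5/6)(1/6) = 0.01929; P(data | urn B) = (5/7)(2/7)(2/7)(5/7) = 0.041649.
Weighting by the prior gives 1/2 · 0.01929 = 0.0096451, 1/2 · 0.041649 = 0.020825; with total 0.03047.
Therefore the posterior P(urn B | data) = (0.020825) / (0.03047) = 0.68345.

0.683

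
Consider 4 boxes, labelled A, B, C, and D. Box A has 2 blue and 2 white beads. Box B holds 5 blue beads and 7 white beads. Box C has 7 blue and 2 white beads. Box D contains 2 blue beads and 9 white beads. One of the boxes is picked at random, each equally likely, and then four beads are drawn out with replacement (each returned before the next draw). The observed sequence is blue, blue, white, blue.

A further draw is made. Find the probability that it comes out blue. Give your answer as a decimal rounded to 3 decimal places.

0.612

For each hypothesis, P(data | H) works out to: P(data | box A) = (2/4)(2/4)(2/4)(2/4) = 0.0625; P(data | box B) = (5/12)(5/12)(7/12)(5/12) = 0.042197; P(data | box C) = (7/9)(7/9)(2/9)(7/9) = 0.10456; P(data | box D) = (2/11)(2/11)(9/11)(2/11) = 0.0049177.
Multiplying each by its prior: 1/4 · 0.0625 = 0.015625, 1/4 · 0.042197 = 0.010549, 1/4 · 0.10456 = 0.026139, 1/4 · 0.0049177 = 0.0012294; these sum to 0.053543.
Normalising, the posterior is P(box A | data) = 0.29182, P(box B | data) = 0.19702, P(box C | data) = 0.48819, P(box D | data) = 0.022961.
The predictive probability is P(blue next | data) = (1/2)(0.29182) + (5/12)(0.19702) + (7/9)(0.48819) + (2/11)(0.022961) = 0.61188.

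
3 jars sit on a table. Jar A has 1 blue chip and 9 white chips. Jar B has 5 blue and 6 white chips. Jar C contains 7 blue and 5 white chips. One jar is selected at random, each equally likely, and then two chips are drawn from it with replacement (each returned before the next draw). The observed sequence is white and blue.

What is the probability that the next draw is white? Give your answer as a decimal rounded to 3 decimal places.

0.546

Under each hypothesis, the probability of the observed sequence is: P(data | jar A) = (9/10)(1/10) = 0.09; P(data | jar B) = (6/11)(5/11) = 0.24793; P(data | jar C) = (5/12)(7/12) = 0.24306.
The prior-weighted likelihoods are 1/3 · 0.09 = 0.03, 1/3 · 0.24793 = 0.082645, 1/3 · 0.24306 = 0.081019; with total 0.19366.
Normalising, the posterior is P(jar A | data) = 0.15491, P(jar B | data) = 0.42674, P(jar C | data) = 0.41835.
The predictive probability is P(white next | data) = (9/10)(0.15491) + (6/11)(0.42674) + (5/12)(0.41835) = 0.5465.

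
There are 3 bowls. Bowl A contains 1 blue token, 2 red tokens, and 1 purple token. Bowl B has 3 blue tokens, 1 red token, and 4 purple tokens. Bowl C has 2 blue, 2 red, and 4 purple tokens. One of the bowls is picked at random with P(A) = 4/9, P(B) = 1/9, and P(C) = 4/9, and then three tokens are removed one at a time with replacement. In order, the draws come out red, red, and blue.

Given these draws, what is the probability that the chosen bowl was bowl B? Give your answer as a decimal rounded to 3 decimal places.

Compute the likelihood of the observed sequence for each case: P(data | bowl A) = (2/4)(2/4)(1/4) = 0.0625; P(data | bowl B) = (1/8)(1/8)(3/8) = 0.0058594; P(data | bowl C) = (2/8)(2/8)(2/8) = 0.015625.
The prior-weighted likelihoods are 4/9 · 0.0625 = 0.027778, 1/9 · 0.0058594 = 0.00065104, 4/9 · 0.015625 = 0.0069444; summing to 0.035373.
Therefore the posterior P(bowl B | data) = (0.00065104) / (0.035373) = 0.018405.

0.018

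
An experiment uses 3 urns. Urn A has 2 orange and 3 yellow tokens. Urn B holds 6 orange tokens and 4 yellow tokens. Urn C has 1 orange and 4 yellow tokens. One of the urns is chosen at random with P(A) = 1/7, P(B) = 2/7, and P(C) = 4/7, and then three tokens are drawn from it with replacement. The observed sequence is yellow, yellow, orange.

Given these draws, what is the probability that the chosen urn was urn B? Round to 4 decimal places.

The likelihood of the observed sequence under each hypothesis: P(data | urn A) = (3/5)(3/5)(2/5) = 18/125; P(data | urn B) = (4/10)(4/10)(6/10) = 12/125; P(data | urn C) = (4/5)(4/5)(1/5) = 16/125.
Multiplying each by its prior: 1/7 · 18/125 = 18/875, 2/7 · 12/125 = 24/875, 4/7 · 16/125 = 64/875; with total 106/875.
Therefore the posterior P(urn B | data) = (24/875) / (106/875) = 12/53.

0.2264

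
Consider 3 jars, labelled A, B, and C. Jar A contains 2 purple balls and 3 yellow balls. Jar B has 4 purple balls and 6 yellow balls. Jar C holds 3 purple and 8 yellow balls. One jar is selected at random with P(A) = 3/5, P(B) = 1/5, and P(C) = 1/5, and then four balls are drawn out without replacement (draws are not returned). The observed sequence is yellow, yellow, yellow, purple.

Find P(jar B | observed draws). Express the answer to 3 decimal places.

0.182

Compute the likelihood of the observed sequence for each case: P(data | jar A) = (3/5)(2/4)(1/3)(2/2) = 0.1; P(data | jar B) = (6/10)(5/9)(4/8)(4/7) = 0.095238; P(data | jar C) = (8/11)(7/10)(6/9)(3/8) = 0.12727.
The prior-weighted likelihoods are 3/5 · 0.1 = 0.06, 1/5 · 0.095238 = 0.019048, 1/5 · 0.12727 = 0.025455; these sum to 0.1045.
Therefore the posterior P(jar B | data) = (0.019048) / (0.1045) = 0.18227.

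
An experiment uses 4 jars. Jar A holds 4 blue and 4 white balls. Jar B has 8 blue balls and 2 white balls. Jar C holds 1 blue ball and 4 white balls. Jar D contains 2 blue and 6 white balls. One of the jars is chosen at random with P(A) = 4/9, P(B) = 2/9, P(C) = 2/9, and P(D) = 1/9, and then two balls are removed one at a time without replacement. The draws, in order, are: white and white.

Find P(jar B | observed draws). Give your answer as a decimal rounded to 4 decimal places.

Under each hypothesis, the probability of the observed sequence is: P(data | jar A) = (4/8)(3/7) = 0.21429; P(data | jar B) = (2/10)(1/9) = 0.022222; P(data | jar C) = (4/5)(3/4) = 0.6; P(data | jar D) = (6/8)(5/7) = 0.53571.
The prior-weighted likelihoods are 4/9 · 0.21429 = 0.095238, 2/9 · 0.022222 = 0.0049383, 2/9 · 0.6 = 0.13333, 1/9 · 0.53571 = 0.059524; these sum to 0.29303.
So P(jar B | data) = (0.0049383) / (0.29303) = 0.016852.

0.0169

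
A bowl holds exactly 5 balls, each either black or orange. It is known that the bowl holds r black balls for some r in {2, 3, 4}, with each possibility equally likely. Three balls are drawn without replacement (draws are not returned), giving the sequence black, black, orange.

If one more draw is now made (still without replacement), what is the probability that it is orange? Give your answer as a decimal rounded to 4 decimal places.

0.4000

Compute the likelihood of the observed sequence for each case: P(data | r = 2) = (2/5)(1/4)(3/3) = 1/10; P(data | r = 3) = (3/5)(2/4)(2/3) = 1/5; P(data | r = 4) = (4/5)(3/4)(1/3) = 1/5.
Multiplying each by its prior: 1/3 · 1/10 = 1/30, 1/3 · 1/5 = 1/15, 1/3 · 1/5 = 1/15; these sum to 1/6.
Dividing through by the total gives posterior P(r = 2 | data) = 1/5, P(r = 3 | data) = 2/5, P(r = 4 | data) = 2/5.
So P(orange next | data) = Σ P(orange next | H) P(H | data) = (1)(1/5) + (1/2)(2/5) + (0)(2/5) = 2/5.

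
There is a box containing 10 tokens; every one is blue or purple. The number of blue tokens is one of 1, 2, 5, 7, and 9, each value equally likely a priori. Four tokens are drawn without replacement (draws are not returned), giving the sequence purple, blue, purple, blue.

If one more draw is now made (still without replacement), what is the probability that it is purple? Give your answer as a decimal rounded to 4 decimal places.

Compute the likelihood of the observed sequence for each case: P(data | r = 1) = (9/10)(1/9)(8/8)(0/7) = 0; P(data | r = 2) = (8/10)(2/9)(7/8)(1/7) = 0.022222; P(data | r = 5) = (5/10)(5/9)(4/8)(4/7) = 0.079365; P(data | r = 7) = (3/10)(7/9)(2/8)(6/7) = 0.05; P(data | r = 9) = (1/10)(9/9)(0/8) = 0.
Weighting by the prior gives 1/5 · 0 = 0, 1/5 · 0.022222 = 0.0044444, 1/5 · 0.079365 = 0.015873, 1/5 · 0.05 = 0.01, 1/5 · 0 = 0; with total 0.030317.
The posterior is then P(r = 1 | data) = 0, P(r = 2 | data) = 0.1466, P(r = 5 | data) = 0.52356, P(r = 7 | data) = 0.32984, P(r = 9 | data) = 0.
The predictive probability is P(purple next | data) = (1)(0.1466) + (1/2)(0.52356) + (1/6)(0.32984) = 0.46335.

0.4634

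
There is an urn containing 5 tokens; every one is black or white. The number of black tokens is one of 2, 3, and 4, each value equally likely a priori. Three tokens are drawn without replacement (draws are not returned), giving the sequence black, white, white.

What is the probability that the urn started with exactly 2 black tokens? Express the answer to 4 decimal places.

Compute the likelihood of the observed sequence for each case: P(data | r = 2) = (2/5)(3/4)(2/3) = 1/5; P(data | r = 3) = (3/5)(2/4)(1/3) = 1/10; P(data | r = 4) = (4/5)(1/4)(0/3) = 0.
Multiplying each by its prior: 1/3 · 1/5 = 1/15, 1/3 · 1/10 = 1/30, 1/3 · 0 = 0; with total 1/10.
By Bayes' rule, P(r = 2 | data) = (1/15) / (1/10) = 2/3.

0.6667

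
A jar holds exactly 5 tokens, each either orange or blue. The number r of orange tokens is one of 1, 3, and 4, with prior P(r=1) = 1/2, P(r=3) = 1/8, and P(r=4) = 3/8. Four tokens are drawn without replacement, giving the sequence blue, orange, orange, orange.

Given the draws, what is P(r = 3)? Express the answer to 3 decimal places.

0.143

The likelihood of the observed sequence under each hypothesis: P(data | r = 1) = (4/5)(1/4)(0/3) = 0; P(data | r = 3) = (2/5)(3/4)(2/3)(1/2) = 1/10; P(data | r = 4) = (1/5)(4/4)(3/3)(2/2) = 1/5.
Weighting by the prior gives 1/2 · 0 = 0, 1/8 · 1/10 = 1/80, 3/8 · 1/5 = 3/40; summing to 7/80.
So P(r = 3 | data) = (1/80) / (7/80) = 1/7.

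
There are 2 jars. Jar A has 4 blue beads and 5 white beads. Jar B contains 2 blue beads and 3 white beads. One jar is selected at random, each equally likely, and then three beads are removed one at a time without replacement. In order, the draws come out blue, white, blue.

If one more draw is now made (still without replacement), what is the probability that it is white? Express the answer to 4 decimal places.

Compute the likelihood of the observed sequence for each case: P(data | jar A) = (4/9)(5/8)(3/7) = 5/42; P(data | jar B) = (2/5)(3/4)(1/3) = 1/10.
Multiplying each by its prior: 1/2 · 5/42 = 5/84, 1/2 · 1/10 = 1/20; these sum to 23/210.
Dividing through by the total gives posterior P(jar A | data) = 25/46, P(jar B | data) = 21/46.
So P(white next | data) = Σ P(white next | H) P(H | data) = (2/3)(25/46) + (1)(21/46) = 113/138.

0.8188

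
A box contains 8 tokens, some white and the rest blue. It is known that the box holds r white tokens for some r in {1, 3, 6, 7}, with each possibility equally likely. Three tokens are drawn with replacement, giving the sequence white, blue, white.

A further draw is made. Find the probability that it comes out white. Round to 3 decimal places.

Under each hypothesis, the probability of the observed sequence is: P(data | r = 1) = (1/8)(7/8)(1/8) = 0.013672; P(data | r = 3) = (3/8)(5/8)(3/8) = 0.087891; P(data | r = 6) = (6/8)(2/8)(6/8) = 0.14062; P(data | r = 7) = (7/8)(1/8)(7/8) = 0.095703.
Weighting by the prior gives 1/4 · 0.013672 = 0.003418, 1/4 · 0.087891 = 0.021973, 1/4 · 0.14062 = 0.035156, 1/4 · 0.095703 = 0.023926; summing to 0.084473.
Dividing through by the total gives posterior P(r = 1 | data) = 0.040462, P(r = 3 | data) = 0.26012, P(r = 6 | data) = 0.41618, P(r = 7 | data) = 0.28324.
Averaging over the posterior, P(white next | data) = (1/8)(0.040462) + (3/8)(0.26012) + (3/4)(0.41618) + (7/8)(0.28324) = 0.66257.

0.663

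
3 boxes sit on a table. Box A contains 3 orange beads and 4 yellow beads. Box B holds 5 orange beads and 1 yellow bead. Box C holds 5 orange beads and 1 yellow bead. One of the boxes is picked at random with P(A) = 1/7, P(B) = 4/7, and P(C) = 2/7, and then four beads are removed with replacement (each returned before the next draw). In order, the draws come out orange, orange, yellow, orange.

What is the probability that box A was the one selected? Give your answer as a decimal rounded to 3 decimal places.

0.072

Under each hypothesis, the probability of the observed sequence is: P(data | box A) = (3/7)(3/7)(4/7)(3/7) = 0.044981; P(data | box B) = (5/6)(5/6)(1/6)(5/6) = 0.096451; P(data | box C) = (5/6)(5/6)(1/6)(5/6) = 0.096451.
Multiplying each by its prior: 1/7 · 0.044981 = 0.0064259, 4/7 · 0.096451 = 0.055115, 2/7 · 0.096451 = 0.027557; summing to 0.089098.
Therefore the posterior P(box A | data) = (0.0064259) / (0.089098) = 0.072122.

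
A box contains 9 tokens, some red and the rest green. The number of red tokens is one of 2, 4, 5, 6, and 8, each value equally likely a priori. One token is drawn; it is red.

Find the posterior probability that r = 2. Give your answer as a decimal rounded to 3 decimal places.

For each hypothesis, P(data | H) works out to: P(data | r = 2) = (2/9) = 2/9; P(data | r = 4) = (4/9) = 4/9; P(data | r = 5) = (5/9) = 5/9; P(data | r = 6) = (6/9) = 2/3; P(data | r = 8) = (8/9) = 8/9.
Multiplying each by its prior: 1/5 · 2/9 = 2/45, 1/5 · 4/9 = 4/45, 1/5 · 5/9 = 1/9, 1/5 · 2/3 = 2/15, 1/5 · 8/9 = 8/45; these sum to 5/9.
Hence P(r = 2 | data) = (2/45) / (5/9) = 2/25.

0.080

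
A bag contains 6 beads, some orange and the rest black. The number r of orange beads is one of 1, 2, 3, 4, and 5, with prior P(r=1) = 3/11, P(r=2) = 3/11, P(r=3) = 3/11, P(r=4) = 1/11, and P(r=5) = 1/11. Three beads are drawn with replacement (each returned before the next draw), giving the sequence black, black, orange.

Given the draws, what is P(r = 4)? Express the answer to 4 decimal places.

0.0586

Under each hypothesis, the probability of the observed sequence is: P(data | r = 1) = (5/6)(5/6)(1/6) = 0.11574; P(data | r = 2) = (4/6)(4/6)(2/6) = 0.14815; P(data | r = 3) = (3/6)(3/6)(3/6) = 0.125; P(data | r = 4) = (2/6)(2/6)(4/6) = 0.074074; P(data | r = 5) = (1/6)(1/6)(5/6) = 0.023148.
Multiplying each by its prior: 3/11 · 0.11574 = 0.031566, 3/11 · 0.14815 = 0.040404, 3/11 · 0.125 = 0.034091, 1/11 · 0.074074 = 0.006734, 1/11 · 0.023148 = 0.0021044; summing to 0.1149.
Hence P(r = 4 | data) = (0.006734) / (0.1149) = 0.058608.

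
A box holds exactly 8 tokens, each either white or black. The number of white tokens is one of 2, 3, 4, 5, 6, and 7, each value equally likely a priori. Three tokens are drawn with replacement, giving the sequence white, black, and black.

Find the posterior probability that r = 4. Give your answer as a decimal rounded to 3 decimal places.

For each hypothesis, P(data | H) works out to: P(data | r = 2) = (2/8)(6/8)(6/8) = 0.14062; P(data | r = 3) = (3/8)(5/8)(5/8) = 0.14648; P(data | r = 4) = (4/8)(4/8)(4/8) = 0.125; P(data | r = 5) = (5/8)(3/8)(3/8) = 0.087891; P(data | r = 6) = (6/8)(2/8)(2/8) = 0.046875; P(data | r = 7) = (7/8)(1/8)(1/8) = 0.013672.
The prior-weighted likelihoods are 1/6 · 0.14062 = 0.023438, 1/6 · 0.14648 = 0.024414, 1/6 · 0.125 = 0.020833, 1/6 · 0.087891 = 0.014648, 1/6 · 0.046875 = 0.0078125, 1/6 · 0.013672 = 0.0022786; with total 0.093424.
By Bayes' rule, P(r = 4 | data) = (0.020833) / (0.093424) = 0.223.

0.223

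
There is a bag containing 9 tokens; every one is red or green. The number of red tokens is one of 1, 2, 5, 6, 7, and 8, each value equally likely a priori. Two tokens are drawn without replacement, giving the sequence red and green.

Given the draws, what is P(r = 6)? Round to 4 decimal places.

The likelihood of the observed sequence under each hypothesis: P(data | r = 1) = (1/9)(8/8) = 1/9; P(data | r = 2) = (2/9)(7/8) = 7/36; P(data | r = 5) = (5/9)(4/8) = 5/18; P(data | r = 6) = (6/9)(3/8) = 1/4; P(data | r = 7) = (7/9)(2/8) = 7/36; P(data | r = 8) = (8/9)(1/8) = 1/9.
The prior-weighted likelihoods are 1/6 · 1/9 = 1/54, 1/6 · 7/36 = 7/216, 1/6 · 5/18 = 5/108, 1/6 · 1/4 = 1/24, 1/6 · 7/36 = 7/216, 1/6 · 1/9 = 1/54; summing to 41/216.
So P(r = 6 | data) = (1/24) / (41/216) = 9/41.

0.2195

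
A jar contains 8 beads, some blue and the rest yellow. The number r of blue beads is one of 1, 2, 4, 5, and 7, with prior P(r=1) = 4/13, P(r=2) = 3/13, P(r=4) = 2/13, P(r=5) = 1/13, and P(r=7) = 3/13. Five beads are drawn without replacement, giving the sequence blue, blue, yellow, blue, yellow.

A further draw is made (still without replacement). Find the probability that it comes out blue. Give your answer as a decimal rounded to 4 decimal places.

0.4615

For each hypothesis, P(data | H) works out to: P(data | r = 1) = (1/8)(0/7) = 0; P(data | r = 2) = (2/8)(1/7)(6/6)(0/5) = 0; P(data | r = 4) = (4/8)(3/7)(4/6)(2/5)(3/4) = 3/70; P(data | r = 5) = (5/8)(4/7)(3/6)(3/5)(2/4) = 3/56; P(data | r = 7) = (7/8)(6/7)(1/6)(5/5)(0/4) = 0.
The prior-weighted likelihoods are 4/13 · 0 = 0, 3/13 · 0 = 0, 2/13 · 3/70 = 3/455, 1/13 · 3/56 = 3/728, 3/13 · 0 = 0; these sum to 3/280.
Normalising, the posterior is P(r = 1 | data) = 0, P(r = 2 | data) = 0, P(r = 4 | data) = 8/13, P(r = 5 | data) = 5/13, P(r = 7 | data) = 0.
The predictive probability is P(blue next | data) = (1/3)(8/13) + (2/3)(5/13) = 6/13.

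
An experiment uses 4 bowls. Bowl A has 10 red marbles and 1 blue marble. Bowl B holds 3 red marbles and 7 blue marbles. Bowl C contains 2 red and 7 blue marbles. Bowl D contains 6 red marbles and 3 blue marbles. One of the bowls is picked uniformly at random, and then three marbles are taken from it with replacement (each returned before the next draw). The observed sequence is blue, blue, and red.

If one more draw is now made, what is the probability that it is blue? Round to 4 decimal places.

0.6414

The likelihood of the observed sequence under each hypothesis: P(data | bowl A) = (1/11)(1/11)(10/11) = 0.0075131; P(data | bowl B) = (7/10)(7/10)(3/10) = 0.147; P(data | bowl C) = (7/9)(7/9)(2/9) = 0.13443; P(data | bowl D) = (3/9)(3/9)(6/9) = 0.074074.
The prior-weighted likelihoods are 1/4 · 0.0075131 = 0.0018783, 1/4 · 0.147 = 0.03675, 1/4 · 0.13443 = 0.033608, 1/4 · 0.074074 = 0.018519; these sum to 0.090754.
Dividing through by the total gives posterior P(bowl A | data) = 0.020696, P(bowl B | data) = 0.40494, P(bowl C | data) = 0.37031, P(bowl D | data) = 0.20405.
So P(blue next | data) = Σ P(blue next | H) P(H | data) = (1/11)(0.020696) + (7/10)(0.40494) + (7/9)(0.37031) + (1/3)(0.20405) = 0.64138.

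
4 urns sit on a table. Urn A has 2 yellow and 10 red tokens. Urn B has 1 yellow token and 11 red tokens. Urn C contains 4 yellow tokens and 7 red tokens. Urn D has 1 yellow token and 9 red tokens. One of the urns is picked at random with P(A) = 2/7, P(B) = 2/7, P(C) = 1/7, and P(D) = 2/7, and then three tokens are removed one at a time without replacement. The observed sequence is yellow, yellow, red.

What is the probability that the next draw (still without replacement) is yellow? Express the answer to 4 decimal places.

Under each hypothesis, the probability of the observed sequence is: P(data | urn A) = (2/12)(1/11)(10/10) = 0.015152; P(data | urn B) = (1/12)(0/11) = 0; P(data | urn C) = (4/11)(3/10)(7/9) = 0.084848; P(data | urn D) = (1/10)(0/9) = 0.
Multiplying each by its prior: 2/7 · 0.015152 = 0.004329, 2/7 · 0 = 0, 1/7 · 0.084848 = 0.012121, 2/7 · 0 = 0; with total 0.01645.
Normalising, the posterior is P(urn A | data) = 0.26316, P(urn B | data) = 0, P(urn C | data) = 0.73684, P(urn D | data) = 0.
The predictive probability is P(yellow next | data) = (0)(0.26316) + (1/4)(0.73684) = 0.18421.

0.1842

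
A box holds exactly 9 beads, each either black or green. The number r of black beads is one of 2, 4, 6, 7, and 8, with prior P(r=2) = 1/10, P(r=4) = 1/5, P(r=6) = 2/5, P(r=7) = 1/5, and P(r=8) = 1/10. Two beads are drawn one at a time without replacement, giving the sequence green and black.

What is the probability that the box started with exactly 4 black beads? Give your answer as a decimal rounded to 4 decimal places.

0.2469

For each hypothesis, P(data | H) works out to: P(data | r = 2) = (7/9)(2/8) = 7/36; P(data | r = 4) = (5/9)(4/8) = 5/18; P(data | r = 6) = (3/9)(6/8) = 1/4; P(data | r = 7) = (2/9)(7/8) = 7/36; P(data | r = 8) = (1/9)(8/8) = 1/9.
Multiplying each by its prior: 1/10 · 7/36 = 7/360, 1/5 · 5/18 = 1/18, 2/5 · 1/4 = 1/10, 1/5 · 7/36 = 7/180, 1/10 · 1/9 = 1/90; these sum to 9/40.
So P(r = 4 | data) = (1/18) / (9/40) = 20/81.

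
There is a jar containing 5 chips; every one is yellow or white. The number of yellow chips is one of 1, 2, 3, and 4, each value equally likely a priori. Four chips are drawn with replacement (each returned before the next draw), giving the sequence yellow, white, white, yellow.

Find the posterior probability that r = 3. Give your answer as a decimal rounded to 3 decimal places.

Compute the likelihood of the observed sequence for each case: P(data | r = 1) = (1/5)(4/5)(4/5)(1/5) = 16/625; P(data | r = 2) = (2/5)(3/5)(3/5)(2/5) = 36/625; P(data | r = 3) = (3/5)(2/5)(2/5)(3/5) = 36/625; P(data | r = 4) = (4/5)(1/5)(1/5)(4/5) = 16/625.
Weighting by the prior gives 1/4 · 16/625 = 4/625, 1/4 · 36/625 = 9/625, 1/4 · 36/625 = 9/625, 1/4 · 16/625 = 4/625; summing to 26/625.
By Bayes' rule, P(r = 3 | data) = (9/625) / (26/625) = 9/26.

0.346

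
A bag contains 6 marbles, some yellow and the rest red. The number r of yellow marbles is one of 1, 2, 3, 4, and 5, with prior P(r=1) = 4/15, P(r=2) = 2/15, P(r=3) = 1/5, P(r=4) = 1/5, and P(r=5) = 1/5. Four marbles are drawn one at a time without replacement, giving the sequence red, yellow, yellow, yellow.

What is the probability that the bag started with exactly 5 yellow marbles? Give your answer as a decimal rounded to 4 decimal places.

0.4762

Compute the likelihood of the observed sequence for each case: P(data | r = 1) = (5/6)(1/5)(0/4) = 0; P(data | r = 2) = (4/6)(2/5)(1/4)(0/3) = 0; P(data | r = 3) = (3/6)(3/5)(2/4)(1/3) = 1/20; P(data | r = 4) = (2/6)(4/5)(3/4)(2/3) = 2/15; P(data | r = 5) = (1/6)(5/5)(4/4)(3/3) = 1/6.
The prior-weighted likelihoods are 4/15 · 0 = 0, 2/15 · 0 = 0, 1/5 · 1/20 = 1/100, 1/5 · 2/15 = 2/75, 1/5 · 1/6 = 1/30; with total 7/100.
By Bayes' rule, P(r = 5 | data) = (1/30) / (7/100) = 10/21.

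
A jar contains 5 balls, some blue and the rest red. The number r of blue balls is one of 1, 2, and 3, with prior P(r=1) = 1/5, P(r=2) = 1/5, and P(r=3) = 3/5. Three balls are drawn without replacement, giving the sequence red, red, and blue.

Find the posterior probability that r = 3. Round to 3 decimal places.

0.429

For each hypothesis, P(data | H) works out to: P(data | r = 1) = (4/5)(3/4)(1/3) = 1/5; P(data | r = 2) = (3/5)(2/4)(2/3) = 1/5; P(data | r = 3) = (2/5)(1/4)(3/3) = 1/10.
Weighting by the prior gives 1/5 · 1/5 = 1/25, 1/5 · 1/5 = 1/25, 3/5 · 1/10 = 3/50; these sum to 7/50.
Hence P(r = 3 | data) = (3/50) / (7/50) = 3/7.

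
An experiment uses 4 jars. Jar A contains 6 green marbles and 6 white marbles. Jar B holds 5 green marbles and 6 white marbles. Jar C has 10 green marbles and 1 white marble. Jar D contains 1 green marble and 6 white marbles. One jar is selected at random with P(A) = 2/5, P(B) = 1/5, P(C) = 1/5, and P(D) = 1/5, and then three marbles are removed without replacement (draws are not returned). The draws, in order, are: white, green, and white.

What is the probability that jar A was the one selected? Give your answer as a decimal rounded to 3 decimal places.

0.481

Compute the likelihood of the observed sequence for each case: P(data | jar A) = (6/12)(6/11)(5/10) = 0.13636; P(data | jar B) = (6/11)(5/10)(5/9) = 0.15152; P(data | jar C) = (1/11)(10/10)(0/9) = 0; P(data | jar D) = (6/7)(1/6)(5/5) = 0.14286.
Weighting by the prior gives 2/5 · 0.13636 = 0.054545, 1/5 · 0.15152 = 0.030303, 1/5 · 0 = 0, 1/5 · 0.14286 = 0.028571; these sum to 0.11342.
So P(jar A | data) = (0.054545) / (0.11342) = 0.48092.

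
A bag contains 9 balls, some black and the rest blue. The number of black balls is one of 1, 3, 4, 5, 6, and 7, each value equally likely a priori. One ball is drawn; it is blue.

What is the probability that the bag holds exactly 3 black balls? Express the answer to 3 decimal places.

Under each hypothesis, the probability of this draw is: P(data | r = 1) = (8/9) = 8/9; P(data | r = 3) = (6/9) = 2/3; P(data | r = 4) = (5/9) = 5/9; P(data | r = 5) = (4/9) = 4/9; P(data | r = 6) = (3/9) = 1/3; P(data | r = 7) = (2/9) = 2/9.
Weighting by the prior gives 1/6 · 8/9 = 4/27, 1/6 · 2/3 = 1/9, 1/6 · 5/9 = 5/54, 1/6 · 4/9 = 2/27, 1/6 · 1/3 = 1/18, 1/6 · 2/9 = 1/27; summing to 14/27.
By Bayes' rule, P(r = 3 | data) = (1/9) / (14/27) = 3/14.

0.214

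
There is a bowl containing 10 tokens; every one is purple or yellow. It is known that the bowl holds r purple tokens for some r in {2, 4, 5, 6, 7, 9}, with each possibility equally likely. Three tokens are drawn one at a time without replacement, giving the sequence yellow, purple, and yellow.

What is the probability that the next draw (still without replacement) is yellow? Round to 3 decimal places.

0.525

The likelihood of the observed sequence under each hypothesis: P(data | r = 2) = (8/10)(2/9)(7/8) = 0.15556; P(data | r = 4) = (6/10)(4/9)(5/8) = 0.16667; P(data | r = 5) = (5/10)(5/9)(4/8) = 0.13889; P(data | r = 6) = (4/10)(6/9)(3/8) = 0.1; P(data | r = 7) = (3/10)(7/9)(2/8) = 0.058333; P(data | r = 9) = (1/10)(9/9)(0/8) = 0.
Weighting by the prior gives 1/6 · 0.15556 = 0.025926, 1/6 · 0.16667 = 0.027778, 1/6 · 0.13889 = 0.023148, 1/6 · 0.1 = 0.016667, 1/6 · 0.058333 = 0.0097222, 1/6 · 0 = 0; with total 0.10324.
Normalising, the posterior is P(r = 2 | data) = 0.25112, P(r = 4 | data) = 0.26906, P(r = 5 | data) = 0.22422, P(r = 6 | data) = 0.16143, P(r = 7 | data) = 0.09417, P(r = 9 | data) = 0.
Averaging over the posterior, P(yellow next | data) = (6/7)(0.25112) + (4/7)(0.26906) + (3/7)(0.22422) + (2/7)(0.16143) + (1/7)(0.09417) = 0.52466.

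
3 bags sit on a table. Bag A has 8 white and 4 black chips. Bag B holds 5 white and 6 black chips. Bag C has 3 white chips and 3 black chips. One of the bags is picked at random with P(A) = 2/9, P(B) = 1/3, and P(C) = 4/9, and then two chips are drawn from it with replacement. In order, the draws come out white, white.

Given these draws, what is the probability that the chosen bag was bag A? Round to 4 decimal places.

Under each hypothesis, the probability of the observed sequence is: P(data | bag A) = (8/12)(8/12) = 0.44444; P(data | bag B) = (5/11)(5/11) = 0.20661; P(data | bag C) = (3/6)(3/6) = 0.25.
Weighting by the prior gives 2/9 · 0.44444 = 0.098765, 1/3 · 0.20661 = 0.068871, 4/9 · 0.25 = 0.11111; summing to 0.27875.
Therefore the posterior P(bag A | data) = (0.098765) / (0.27875) = 0.35432.

0.3543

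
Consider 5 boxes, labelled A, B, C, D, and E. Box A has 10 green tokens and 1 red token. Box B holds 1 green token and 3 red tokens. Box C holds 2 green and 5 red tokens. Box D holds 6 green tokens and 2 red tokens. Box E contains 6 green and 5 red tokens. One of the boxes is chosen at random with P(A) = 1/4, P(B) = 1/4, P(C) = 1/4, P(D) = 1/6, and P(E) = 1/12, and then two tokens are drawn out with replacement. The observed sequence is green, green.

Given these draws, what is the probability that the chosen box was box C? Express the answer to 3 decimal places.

0.057

Under each hypothesis, the probability of the observed sequence is: P(data | box A) = (10/11)(10/11) = 0.82645; P(data | box B) = (1/4)(1/4) = 0.0625; P(data | box C) = (2/7)(2/7) = 0.081633; P(data | box D) = (6/8)(6/8) = 0.5625; P(data | box E) = (6/11)(6/11) = 0.29752.
The prior-weighted likelihoods are 1/4 · 0.82645 = 0.20661, 1/4 · 0.0625 = 0.015625, 1/4 · 0.081633 = 0.020408, 1/6 · 0.5625 = 0.09375, 1/12 · 0.29752 = 0.024793; with total 0.36119.
By Bayes' rule, P(box C | data) = (0.020408) / (0.36119) = 0.056503.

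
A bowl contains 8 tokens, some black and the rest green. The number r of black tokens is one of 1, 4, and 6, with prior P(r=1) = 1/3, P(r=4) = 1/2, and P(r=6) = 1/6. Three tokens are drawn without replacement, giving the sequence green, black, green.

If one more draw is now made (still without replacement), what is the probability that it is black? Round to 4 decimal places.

0.4100

For each hypothesis, P(data | H) works out to: P(data | r = 1) = (7/8)(1/7)(6/6) = 1/8; P(data | r = 4) = (4/8)(4/7)(3/6) = 1/7; P(data | r = 6) = (2/8)(6/7)(1/6) = 1/28.
Weighting by the prior gives 1/3 · 1/8 = 1/24, 1/2 · 1/7 = 1/14, 1/6 · 1/28 = 1/168; summing to 5/42.
Normalising, the posterior is P(r = 1 | data) = 7/20, P(r = 4 | data) = 3/5, P(r = 6 | data) = 1/20.
So P(black next | data) = Σ P(black next | H) P(H | data) = (0)(7/20) + (3/5)(3/5) + (1)(1/20) = 41/100.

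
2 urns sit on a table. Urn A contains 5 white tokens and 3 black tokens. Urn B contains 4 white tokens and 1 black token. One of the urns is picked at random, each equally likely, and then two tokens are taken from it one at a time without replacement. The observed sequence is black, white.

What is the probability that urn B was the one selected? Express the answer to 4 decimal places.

Under each hypothesis, the probability of the observed sequence is: P(data | urn A) = (3/8)(5/7) = 15/56; P(data | urn B) = (1/5)(4/4) = 1/5.
Weighting by the prior gives 1/2 · 15/56 = 15/112, 1/2 · 1/5 = 1/10; with total 131/560.
Hence P(urn B | data) = (1/10) / (131/560) = 56/131.

0.4275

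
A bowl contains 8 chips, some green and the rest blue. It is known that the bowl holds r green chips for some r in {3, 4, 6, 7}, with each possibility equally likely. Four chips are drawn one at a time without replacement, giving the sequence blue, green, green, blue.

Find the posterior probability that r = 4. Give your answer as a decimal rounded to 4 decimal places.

Compute the likelihood of the observed sequence for each case: P(data | r = 3) = (5/8)(3/7)(2/6)(4/5) = 1/14; P(data | r = 4) = (4/8)(4/7)(3/6)(3/5) = 3/35; P(data | r = 6) = (2/8)(6/7)(5/6)(1/5) = 1/28; P(data | r = 7) = (1/8)(7/7)(6/6)(0/5) = 0.
Multiplying each by its prior: 1/4 · 1/14 = 1/56, 1/4 · 3/35 = 3/140, 1/4 · 1/28 = 1/112, 1/4 · 0 = 0; these sum to 27/560.
So P(r = 4 | data) = (3/140) / (27/560) = 4/9.

0.4444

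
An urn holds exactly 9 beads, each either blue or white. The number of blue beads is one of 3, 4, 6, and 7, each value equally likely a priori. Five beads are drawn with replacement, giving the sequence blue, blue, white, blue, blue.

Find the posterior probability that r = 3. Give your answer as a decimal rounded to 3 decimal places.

0.046

The likelihood of the observed sequence under each hypothesis: P(data | r = 3) = (3/9)(3/9)(6/9)(3/9)(3/9) = 0.0082305; P(data | r = 4) = (4/9)(4/9)(5/9)(4/9)(4/9) = 0.021677; P(data | r = 6) = (6/9)(6/9)(3/9)(6/9)(6/9) = 0.065844; P(data | r = 7) = (7/9)(7/9)(2/9)(7/9)(7/9) = 0.081322.
Multiplying each by its prior: 1/4 · 0.0082305 = 0.0020576, 1/4 · 0.021677 = 0.0054192, 1/4 · 0.065844 = 0.016461, 1/4 · 0.081322 = 0.020331; summing to 0.044268.
So P(r = 3 | data) = (0.0020576) / (0.044268) = 0.04648.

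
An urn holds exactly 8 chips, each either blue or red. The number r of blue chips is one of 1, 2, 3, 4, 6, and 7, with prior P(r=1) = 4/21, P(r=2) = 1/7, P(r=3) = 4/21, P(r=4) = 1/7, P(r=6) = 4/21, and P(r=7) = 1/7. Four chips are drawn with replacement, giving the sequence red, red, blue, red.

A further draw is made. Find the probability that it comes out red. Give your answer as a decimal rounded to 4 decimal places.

Compute the likelihood of the observed sequence for each case: P(data | r = 1) = (7/8)(7/8)(1/8)(7/8) = 0.08374; P(data | r = 2) = (6/8)(6/8)(2/8)(6/8) = 0.10547; P(data | r = 3) = (5/8)(5/8)(3/8)(5/8) = 0.091553; P(data | r = 4) = (4/8)(4/8)(4/8)(4/8) = 0.0625; P(data | r = 6) = (2/8)(2/8)(6/8)(2/8) = 0.011719; P(data | r = 7) = (1/8)(1/8)(7/8)(1/8) = 0.001709.
Weighting by the prior gives 4/21 · 0.08374 = 0.015951, 1/7 · 0.10547 = 0.015067, 4/21 · 0.091553 = 0.017439, 1/7 · 0.0625 = 0.0089286, 4/21 · 0.011719 = 0.0022321, 1/7 · 0.001709 = 0.00024414; summing to 0.059861.
Dividing through by the total gives posterior P(r = 1 | data) = 0.26646, P(r = 2 | data) = 0.2517, P(r = 3 | data) = 0.29132, P(r = 4 | data) = 0.14916, P(r = 6 | data) = 0.037289, P(r = 7 | data) = 0.0040785.
So P(red next | data) = Σ P(red next | H) P(H | data) = (7/8)(0.26646) + (3/4)(0.2517) + (5/8)(0.29132) + (1/2)(0.14916) + (1/4)(0.037289) + (1/8)(0.0040785) = 0.68841.

0.6884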